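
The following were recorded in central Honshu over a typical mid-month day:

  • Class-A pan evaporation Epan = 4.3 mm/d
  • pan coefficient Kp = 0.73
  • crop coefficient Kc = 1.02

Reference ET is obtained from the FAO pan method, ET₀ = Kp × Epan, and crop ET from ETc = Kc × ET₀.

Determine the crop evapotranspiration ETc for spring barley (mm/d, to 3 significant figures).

ET₀ = 0.73 × 4.3 = 3.1390 mm/d
ETc = Kc × ET₀ = 1.02 × 3.1390 = 3.2018 mm/d

3.20 mm/d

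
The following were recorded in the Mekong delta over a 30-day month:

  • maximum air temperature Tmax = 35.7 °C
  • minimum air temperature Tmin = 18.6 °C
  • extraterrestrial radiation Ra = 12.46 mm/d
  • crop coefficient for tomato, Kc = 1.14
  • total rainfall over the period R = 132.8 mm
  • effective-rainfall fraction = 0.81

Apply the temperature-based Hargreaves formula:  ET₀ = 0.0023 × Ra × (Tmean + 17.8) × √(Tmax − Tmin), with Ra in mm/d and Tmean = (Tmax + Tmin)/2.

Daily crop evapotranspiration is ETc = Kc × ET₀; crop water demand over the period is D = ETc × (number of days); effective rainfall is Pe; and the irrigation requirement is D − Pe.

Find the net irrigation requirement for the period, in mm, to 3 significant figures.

74.6 mm

Tmean = (35.7 + 18.6)/2 = 27.15 °C
ET₀ = 0.0023 × 12.46 × (27.15 + 17.8) × √17.1 = 0.0023 × 12.46 × 44.95 × 4.1352 = 5.3269 mm/d
ETc = Kc × ET₀ = 1.14 × 5.3269 = 6.0727 mm/d
Crop demand D = ETc × 30 d = 6.0727 × 30 = 182.181 mm
Pe = 0.81 × 132.8 = 107.568 mm
D − Pe = 182.181 − 107.568 = 74.613 mm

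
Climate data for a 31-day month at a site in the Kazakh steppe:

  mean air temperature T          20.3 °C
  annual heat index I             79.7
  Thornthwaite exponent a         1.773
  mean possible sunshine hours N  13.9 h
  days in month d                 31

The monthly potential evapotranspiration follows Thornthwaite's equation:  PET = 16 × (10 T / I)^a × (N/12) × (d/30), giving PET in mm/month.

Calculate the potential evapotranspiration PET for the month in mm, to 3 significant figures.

100 mm

10T/I = 10 × 20.3 / 79.7 = 2.5471
(10T/I)^a = 2.5471^1.773 = 5.2471
Uncorrected PET = 16 × 5.2471 = 83.954 mm
Correction = (N/12)(d/30) = (13.9/12)(31/30) = 1.1969
PET = 83.954 × 1.1969 = 100.485 mm/month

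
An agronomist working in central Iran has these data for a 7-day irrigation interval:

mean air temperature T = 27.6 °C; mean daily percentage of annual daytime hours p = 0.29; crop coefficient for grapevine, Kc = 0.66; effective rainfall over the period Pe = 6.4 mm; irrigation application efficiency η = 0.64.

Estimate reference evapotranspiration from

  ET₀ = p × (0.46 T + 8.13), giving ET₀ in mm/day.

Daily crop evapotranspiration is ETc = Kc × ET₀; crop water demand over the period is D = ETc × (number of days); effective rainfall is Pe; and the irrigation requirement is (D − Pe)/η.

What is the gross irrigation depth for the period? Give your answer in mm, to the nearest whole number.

ET₀ = 0.29 × (0.46 × 27.6 + 8.13) = 0.29 × 20.826 = 6.0395 mm/d
ETc = Kc × ET₀ = 0.66 × 6.0395 = 3.9861 mm/d
Crop demand D = ETc × 7 d = 3.9861 × 7 = 27.903 mm
D − Pe = 27.903 − 6.4 = 21.503 mm
Gross irrigation = 21.503 / 0.64 = 33.598 mm

34 mm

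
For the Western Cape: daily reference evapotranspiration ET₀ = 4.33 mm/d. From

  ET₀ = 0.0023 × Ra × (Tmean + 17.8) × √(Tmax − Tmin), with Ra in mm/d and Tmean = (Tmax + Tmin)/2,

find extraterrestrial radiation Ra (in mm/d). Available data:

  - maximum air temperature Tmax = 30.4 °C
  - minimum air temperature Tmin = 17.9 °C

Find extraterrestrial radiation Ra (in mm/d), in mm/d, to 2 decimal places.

Tmean = 24.15 °C; √ΔT = 3.5355
Ra = ET₀ / [0.0023 × (Tmean+17.8) × √ΔT] = 4.33 / (0.0023 × 41.95 × 3.5355) = 12.693 mm/d

12.69 mm/d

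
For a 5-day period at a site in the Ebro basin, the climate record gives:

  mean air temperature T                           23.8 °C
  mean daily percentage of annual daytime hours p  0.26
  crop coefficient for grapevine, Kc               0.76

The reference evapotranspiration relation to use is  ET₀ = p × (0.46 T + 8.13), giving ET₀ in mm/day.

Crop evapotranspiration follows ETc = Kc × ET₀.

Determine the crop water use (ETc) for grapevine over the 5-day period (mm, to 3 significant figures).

18.8 mm

ET₀ = 0.26 × (0.46 × 23.8 + 8.13) = 0.26 × 19.078 = 4.9603 mm/d
ETc = Kc × ET₀ = 0.76 × 4.9603 = 3.7698 mm/d
Over 5 days: 3.7698 × 5 = 18.849 mm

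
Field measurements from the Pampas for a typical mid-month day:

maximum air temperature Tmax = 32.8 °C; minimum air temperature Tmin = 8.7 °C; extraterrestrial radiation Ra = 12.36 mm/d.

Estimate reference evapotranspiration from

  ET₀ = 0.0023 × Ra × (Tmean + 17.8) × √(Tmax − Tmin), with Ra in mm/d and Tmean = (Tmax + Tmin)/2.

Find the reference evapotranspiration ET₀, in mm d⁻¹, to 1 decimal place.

5.4 mm d⁻¹

Tmean = (32.8 + 8.7)/2 = 20.75 °C
ET₀ = 0.0023 × 12.36 × (20.75 + 17.8) × √24.1 = 0.0023 × 12.36 × 38.55 × 4.9092 = 5.3800 mm/d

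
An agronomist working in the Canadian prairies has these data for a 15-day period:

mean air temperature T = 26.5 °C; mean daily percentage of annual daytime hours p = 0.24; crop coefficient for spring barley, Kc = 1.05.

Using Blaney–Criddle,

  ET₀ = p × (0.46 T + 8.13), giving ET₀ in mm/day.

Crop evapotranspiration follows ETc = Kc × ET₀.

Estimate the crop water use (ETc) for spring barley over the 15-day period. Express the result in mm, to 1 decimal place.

76.8 mm

ET₀ = 0.24 × (0.46 × 26.5 + 8.13) = 0.24 × 20.320 = 4.8768 mm/d
ETc = Kc × ET₀ = 1.05 × 4.8768 = 5.1206 mm/d
Over 15 days: 5.1206 × 15 = 76.809 mm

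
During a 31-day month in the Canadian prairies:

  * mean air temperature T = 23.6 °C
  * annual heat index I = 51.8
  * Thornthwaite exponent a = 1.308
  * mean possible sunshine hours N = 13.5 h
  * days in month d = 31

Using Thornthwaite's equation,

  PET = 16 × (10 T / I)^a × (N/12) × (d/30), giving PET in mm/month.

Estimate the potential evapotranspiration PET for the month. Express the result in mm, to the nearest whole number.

10T/I = 10 × 23.6 / 51.8 = 4.5560
(10T/I)^a = 4.5560^1.308 = 7.2682
Uncorrected PET = 16 × 7.2682 = 116.291 mm
Correction = (N/12)(d/30) = (13.5/12)(31/30) = 1.1625
PET = 116.291 × 1.1625 = 135.188 mm/month

135 mm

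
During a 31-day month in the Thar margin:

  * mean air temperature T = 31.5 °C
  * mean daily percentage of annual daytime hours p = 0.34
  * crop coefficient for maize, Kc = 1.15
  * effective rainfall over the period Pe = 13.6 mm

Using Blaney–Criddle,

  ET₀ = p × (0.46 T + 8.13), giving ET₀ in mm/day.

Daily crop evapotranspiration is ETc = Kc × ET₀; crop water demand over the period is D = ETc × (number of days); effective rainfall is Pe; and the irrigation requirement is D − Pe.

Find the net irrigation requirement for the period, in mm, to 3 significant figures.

ET₀ = 0.34 × (0.46 × 31.5 + 8.13) = 0.34 × 22.620 = 7.6908 mm/d
ETc = Kc × ET₀ = 1.15 × 7.6908 = 8.8444 mm/d
Crop demand D = ETc × 31 d = 8.8444 × 31 = 274.176 mm
D − Pe = 274.176 − 13.6 = 260.576 mm

261 mm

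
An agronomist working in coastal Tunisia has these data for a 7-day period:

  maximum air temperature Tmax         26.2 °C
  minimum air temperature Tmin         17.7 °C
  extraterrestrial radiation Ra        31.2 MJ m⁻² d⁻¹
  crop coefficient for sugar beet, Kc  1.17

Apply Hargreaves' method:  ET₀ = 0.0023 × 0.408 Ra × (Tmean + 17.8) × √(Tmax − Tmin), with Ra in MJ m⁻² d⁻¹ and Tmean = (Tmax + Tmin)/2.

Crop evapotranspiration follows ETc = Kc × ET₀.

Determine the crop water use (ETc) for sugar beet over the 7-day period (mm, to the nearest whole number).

28 mm

Tmean = (26.2 + 17.7)/2 = 21.95 °C
0.408 Ra = 0.408 × 31.2 = 12.7296 mm/d equivalent
ET₀ = 0.0023 × 12.7296 × (21.95 + 17.8) × √8.5 = 0.0023 × 12.7296 × 39.75 × 2.9155 = 3.3931 mm/d
ETc = Kc × ET₀ = 1.17 × 3.3931 = 3.9699 mm/d
Over 7 days: 3.9699 × 7 = 27.789 mm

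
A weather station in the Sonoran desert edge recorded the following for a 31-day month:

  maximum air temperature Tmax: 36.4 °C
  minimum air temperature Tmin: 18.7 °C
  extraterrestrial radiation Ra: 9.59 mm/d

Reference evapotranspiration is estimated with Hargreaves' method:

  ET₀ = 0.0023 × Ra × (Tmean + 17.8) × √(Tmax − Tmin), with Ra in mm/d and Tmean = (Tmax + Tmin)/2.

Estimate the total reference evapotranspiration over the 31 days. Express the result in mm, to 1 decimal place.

Tmean = (36.4 + 18.7)/2 = 27.55 °C
ET₀ = 0.0023 × 9.59 × (27.55 + 17.8) × √17.7 = 0.0023 × 9.59 × 45.35 × 4.2071 = 4.2083 mm/d
Over 31 days: 4.2083 × 31 = 130.457 mm

130.5 mm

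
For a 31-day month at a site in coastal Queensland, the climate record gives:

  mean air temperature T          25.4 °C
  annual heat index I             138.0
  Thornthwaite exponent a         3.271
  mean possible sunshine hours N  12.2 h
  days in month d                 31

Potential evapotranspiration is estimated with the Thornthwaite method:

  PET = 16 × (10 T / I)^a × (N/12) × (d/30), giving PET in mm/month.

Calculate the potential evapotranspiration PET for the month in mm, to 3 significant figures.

10T/I = 10 × 25.4 / 138.0 = 1.8406
(10T/I)^a = 1.8406^3.271 = 7.3567
Uncorrected PET = 16 × 7.3567 = 117.707 mm
Correction = (N/12)(d/30) = (12.2/12)(31/30) = 1.0506
PET = 117.707 × 1.0506 = 123.663 mm/month

124 mm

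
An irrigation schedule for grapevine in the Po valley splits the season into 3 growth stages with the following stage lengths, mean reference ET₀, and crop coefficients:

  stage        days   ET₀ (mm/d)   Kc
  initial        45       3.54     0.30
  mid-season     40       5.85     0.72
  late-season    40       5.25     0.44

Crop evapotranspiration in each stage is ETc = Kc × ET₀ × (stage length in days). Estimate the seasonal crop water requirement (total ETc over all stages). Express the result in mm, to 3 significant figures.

309 mm

initial: 0.30 × 3.54 × 45 = 47.79 mm
mid-season: 0.72 × 5.85 × 40 = 168.48 mm
late-season: 0.44 × 5.25 × 40 = 92.40 mm
Seasonal total = 308.67 mm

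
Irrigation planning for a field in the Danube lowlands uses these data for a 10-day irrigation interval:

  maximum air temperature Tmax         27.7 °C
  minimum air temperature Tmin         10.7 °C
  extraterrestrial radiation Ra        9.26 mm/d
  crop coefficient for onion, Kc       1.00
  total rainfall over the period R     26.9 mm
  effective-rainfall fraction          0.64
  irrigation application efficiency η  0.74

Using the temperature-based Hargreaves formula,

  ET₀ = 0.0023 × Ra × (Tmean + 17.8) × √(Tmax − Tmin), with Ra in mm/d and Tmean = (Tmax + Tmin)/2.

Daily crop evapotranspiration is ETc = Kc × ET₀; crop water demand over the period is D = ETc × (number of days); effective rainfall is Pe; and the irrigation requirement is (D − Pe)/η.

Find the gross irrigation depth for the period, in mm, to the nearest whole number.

Tmean = (27.7 + 10.7)/2 = 19.20 °C
ET₀ = 0.0023 × 9.26 × (19.20 + 17.8) × √17.0 = 0.0023 × 9.26 × 37.00 × 4.1231 = 3.2491 mm/d
ETc = Kc × ET₀ = 1.00 × 3.2491 = 3.2491 mm/d
Crop demand D = ETc × 10 d = 3.2491 × 10 = 32.491 mm
Pe = 0.64 × 26.9 = 17.216 mm
D − Pe = 32.491 − 17.216 = 15.275 mm
Gross irrigation = 15.275 / 0.74 = 20.642 mm

21 mm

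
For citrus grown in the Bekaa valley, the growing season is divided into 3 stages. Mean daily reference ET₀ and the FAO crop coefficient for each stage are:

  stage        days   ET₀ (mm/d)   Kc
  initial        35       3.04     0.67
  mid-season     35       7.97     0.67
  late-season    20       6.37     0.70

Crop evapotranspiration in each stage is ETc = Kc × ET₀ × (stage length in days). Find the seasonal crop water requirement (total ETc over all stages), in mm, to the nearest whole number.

initial: 0.67 × 3.04 × 35 = 71.29 mm
mid-season: 0.67 × 7.97 × 35 = 186.90 mm
late-season: 0.70 × 6.37 × 20 = 89.18 mm
Seasonal total = 347.37 mm

347 mm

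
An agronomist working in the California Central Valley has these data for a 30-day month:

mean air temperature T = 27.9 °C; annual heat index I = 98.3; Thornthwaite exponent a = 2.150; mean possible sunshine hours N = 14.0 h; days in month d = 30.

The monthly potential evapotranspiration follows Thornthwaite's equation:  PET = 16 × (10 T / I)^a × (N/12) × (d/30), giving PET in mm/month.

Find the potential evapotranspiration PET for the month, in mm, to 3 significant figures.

10T/I = 10 × 27.9 / 98.3 = 2.8383
(10T/I)^a = 2.8383^2.150 = 9.4205
Uncorrected PET = 16 × 9.4205 = 150.728 mm
Correction = (N/12)(d/30) = (14.0/12)(30/30) = 1.1667
PET = 150.728 × 1.1667 = 175.854 mm/month

176 mm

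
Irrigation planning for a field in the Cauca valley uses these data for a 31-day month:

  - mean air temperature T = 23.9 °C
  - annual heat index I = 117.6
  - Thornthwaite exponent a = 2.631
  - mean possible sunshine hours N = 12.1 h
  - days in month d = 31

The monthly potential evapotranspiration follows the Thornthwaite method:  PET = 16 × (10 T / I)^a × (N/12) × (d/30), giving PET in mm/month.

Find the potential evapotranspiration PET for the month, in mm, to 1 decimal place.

10T/I = 10 × 23.9 / 117.6 = 2.0323
(10T/I)^a = 2.0323^2.631 = 6.4612
Uncorrected PET = 16 × 6.4612 = 103.379 mm
Correction = (N/12)(d/30) = (12.1/12)(31/30) = 1.0419
PET = 103.379 × 1.0419 = 107.711 mm/month

107.7 mm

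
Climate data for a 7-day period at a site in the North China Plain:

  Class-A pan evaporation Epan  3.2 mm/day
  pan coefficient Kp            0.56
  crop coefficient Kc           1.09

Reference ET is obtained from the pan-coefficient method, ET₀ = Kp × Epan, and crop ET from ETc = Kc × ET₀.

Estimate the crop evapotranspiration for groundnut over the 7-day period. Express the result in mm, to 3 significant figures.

ET₀ = 0.56 × 3.2 = 1.7920 mm/d
ETc = Kc × ET₀ = 1.09 × 1.7920 = 1.9533 mm/d
Over 7 days: 1.9533 × 7 = 13.673 mm

13.7 mm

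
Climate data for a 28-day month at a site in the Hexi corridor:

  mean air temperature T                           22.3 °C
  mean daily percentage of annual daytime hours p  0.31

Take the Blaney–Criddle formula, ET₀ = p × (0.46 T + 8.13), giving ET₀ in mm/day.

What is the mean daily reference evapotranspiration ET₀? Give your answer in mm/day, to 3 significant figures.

ET₀ = 0.31 × (0.46 × 22.3 + 8.13) = 0.31 × 18.388 = 5.7003 mm/d

5.70 mm/day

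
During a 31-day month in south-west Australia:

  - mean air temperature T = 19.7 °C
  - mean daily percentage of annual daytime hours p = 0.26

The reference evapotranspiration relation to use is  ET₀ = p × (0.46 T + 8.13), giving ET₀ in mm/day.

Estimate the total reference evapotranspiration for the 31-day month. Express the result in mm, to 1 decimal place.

ET₀ = 0.26 × (0.46 × 19.7 + 8.13) = 0.26 × 17.192 = 4.4699 mm/d
Monthly total = 4.4699 × 31 = 138.567 mm

138.6 mm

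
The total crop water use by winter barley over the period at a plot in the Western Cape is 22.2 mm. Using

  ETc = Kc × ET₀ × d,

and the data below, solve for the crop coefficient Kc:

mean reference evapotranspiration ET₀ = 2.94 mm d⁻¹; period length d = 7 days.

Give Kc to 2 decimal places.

1.08

ETc = Kc × ET₀ × d  ⇒  Kc = ETc / (ET₀ × d)
Kc = 22.2 / (2.94 × 7) = 22.2 / 20.58 = 1.0787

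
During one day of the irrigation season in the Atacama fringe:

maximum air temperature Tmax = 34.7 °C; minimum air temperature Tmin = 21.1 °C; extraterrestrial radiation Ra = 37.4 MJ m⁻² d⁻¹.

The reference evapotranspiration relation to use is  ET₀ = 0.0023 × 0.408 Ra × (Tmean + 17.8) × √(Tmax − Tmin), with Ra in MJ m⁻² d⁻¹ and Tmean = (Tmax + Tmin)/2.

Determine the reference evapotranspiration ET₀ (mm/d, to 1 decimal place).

5.9 mm/d

Tmean = (34.7 + 21.1)/2 = 27.90 °C
0.408 Ra = 0.408 × 37.4 = 15.2592 mm/d equivalent
ET₀ = 0.0023 × 15.2592 × (27.90 + 17.8) × √13.6 = 0.0023 × 15.2592 × 45.70 × 3.6878 = 5.9148 mm/d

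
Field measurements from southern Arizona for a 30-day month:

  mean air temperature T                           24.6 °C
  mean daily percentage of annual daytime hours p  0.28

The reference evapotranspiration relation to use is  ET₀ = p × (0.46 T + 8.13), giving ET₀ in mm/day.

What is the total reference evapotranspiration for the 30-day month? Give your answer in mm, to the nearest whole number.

163 mm

ET₀ = 0.28 × (0.46 × 24.6 + 8.13) = 0.28 × 19.446 = 5.4449 mm/d
Monthly total = 5.4449 × 30 = 163.347 mm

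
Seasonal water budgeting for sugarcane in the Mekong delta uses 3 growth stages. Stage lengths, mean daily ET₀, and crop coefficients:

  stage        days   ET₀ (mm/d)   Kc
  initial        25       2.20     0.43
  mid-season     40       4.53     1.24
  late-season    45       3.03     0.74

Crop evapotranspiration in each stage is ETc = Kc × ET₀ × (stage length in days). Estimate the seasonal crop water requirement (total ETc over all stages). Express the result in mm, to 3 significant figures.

349 mm

initial: 0.43 × 2.20 × 25 = 23.65 mm
mid-season: 1.24 × 4.53 × 40 = 224.69 mm
late-season: 0.74 × 3.03 × 45 = 100.90 mm
Seasonal total = 349.24 mm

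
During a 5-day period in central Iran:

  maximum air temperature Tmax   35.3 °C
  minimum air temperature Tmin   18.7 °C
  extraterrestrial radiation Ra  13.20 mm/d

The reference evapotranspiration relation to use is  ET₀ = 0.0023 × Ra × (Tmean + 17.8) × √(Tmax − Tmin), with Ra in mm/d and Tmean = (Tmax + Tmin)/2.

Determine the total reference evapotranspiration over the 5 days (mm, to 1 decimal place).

Tmean = (35.3 + 18.7)/2 = 27.00 °C
ET₀ = 0.0023 × 13.20 × (27.00 + 17.8) × √16.6 = 0.0023 × 13.20 × 44.80 × 4.0743 = 5.5416 mm/d
Over 5 days: 5.5416 × 5 = 27.708 mm

27.7 mm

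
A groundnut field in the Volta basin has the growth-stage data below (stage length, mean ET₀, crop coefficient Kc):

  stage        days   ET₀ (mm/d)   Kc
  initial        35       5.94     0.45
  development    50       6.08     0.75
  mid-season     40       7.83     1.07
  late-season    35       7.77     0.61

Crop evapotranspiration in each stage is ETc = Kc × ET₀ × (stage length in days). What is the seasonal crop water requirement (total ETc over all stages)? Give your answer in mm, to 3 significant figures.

initial: 0.45 × 5.94 × 35 = 93.56 mm
development: 0.75 × 6.08 × 50 = 228.00 mm
mid-season: 1.07 × 7.83 × 40 = 335.12 mm
late-season: 0.61 × 7.77 × 35 = 165.89 mm
Seasonal total = 822.57 mm

823 mm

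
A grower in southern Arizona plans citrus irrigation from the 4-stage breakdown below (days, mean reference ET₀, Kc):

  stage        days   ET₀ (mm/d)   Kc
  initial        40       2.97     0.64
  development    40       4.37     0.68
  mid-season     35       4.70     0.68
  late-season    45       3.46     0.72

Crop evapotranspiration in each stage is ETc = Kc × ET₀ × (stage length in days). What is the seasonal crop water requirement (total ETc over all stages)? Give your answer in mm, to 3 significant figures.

initial: 0.64 × 2.97 × 40 = 76.03 mm
development: 0.68 × 4.37 × 40 = 118.86 mm
mid-season: 0.68 × 4.70 × 35 = 111.86 mm
late-season: 0.72 × 3.46 × 45 = 112.10 mm
Seasonal total = 418.85 mm

419 mm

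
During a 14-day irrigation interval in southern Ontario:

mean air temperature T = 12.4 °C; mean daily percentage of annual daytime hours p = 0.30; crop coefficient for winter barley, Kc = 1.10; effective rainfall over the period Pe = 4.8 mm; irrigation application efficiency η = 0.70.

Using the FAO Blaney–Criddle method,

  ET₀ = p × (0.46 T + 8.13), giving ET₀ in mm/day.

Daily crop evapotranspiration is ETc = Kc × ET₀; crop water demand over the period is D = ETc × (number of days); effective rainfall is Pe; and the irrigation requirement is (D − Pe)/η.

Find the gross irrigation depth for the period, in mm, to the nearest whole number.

84 mm

ET₀ = 0.30 × (0.46 × 12.4 + 8.13) = 0.30 × 13.834 = 4.1502 mm/d
ETc = Kc × ET₀ = 1.10 × 4.1502 = 4.5652 mm/d
Crop demand D = ETc × 14 d = 4.5652 × 14 = 63.913 mm
D − Pe = 63.913 − 4.8 = 59.113 mm
Gross irrigation = 59.113 / 0.70 = 84.447 mm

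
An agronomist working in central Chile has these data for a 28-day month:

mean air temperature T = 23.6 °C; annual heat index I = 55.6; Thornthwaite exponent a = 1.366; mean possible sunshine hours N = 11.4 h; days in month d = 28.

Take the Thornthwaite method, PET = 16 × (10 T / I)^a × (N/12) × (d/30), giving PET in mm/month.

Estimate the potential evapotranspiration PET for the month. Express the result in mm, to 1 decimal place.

102.2 mm

10T/I = 10 × 23.6 / 55.6 = 4.2446
(10T/I)^a = 4.2446^1.366 = 7.2049
Uncorrected PET = 16 × 7.2049 = 115.278 mm
Correction = (N/12)(d/30) = (11.4/12)(28/30) = 0.8867
PET = 115.278 × 0.8867 = 102.217 mm/month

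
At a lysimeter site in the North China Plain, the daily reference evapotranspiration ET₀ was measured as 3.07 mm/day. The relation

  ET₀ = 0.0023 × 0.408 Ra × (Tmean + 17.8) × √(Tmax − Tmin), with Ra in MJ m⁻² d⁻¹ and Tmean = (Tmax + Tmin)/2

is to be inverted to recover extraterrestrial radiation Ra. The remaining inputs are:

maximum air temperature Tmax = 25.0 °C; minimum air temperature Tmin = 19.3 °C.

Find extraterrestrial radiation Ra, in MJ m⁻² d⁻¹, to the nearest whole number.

34 MJ m⁻² d⁻¹

Tmean = (25.0+19.3)/2 = 22.15 °C; ΔT = 5.7
Ra = ET₀ / [0.0023 × 0.408 × (Tmean+17.8) × √ΔT]
   = 3.07 / (0.0023 × 0.408 × 39.95 × 2.3875) = 34.300 MJ m⁻² d⁻¹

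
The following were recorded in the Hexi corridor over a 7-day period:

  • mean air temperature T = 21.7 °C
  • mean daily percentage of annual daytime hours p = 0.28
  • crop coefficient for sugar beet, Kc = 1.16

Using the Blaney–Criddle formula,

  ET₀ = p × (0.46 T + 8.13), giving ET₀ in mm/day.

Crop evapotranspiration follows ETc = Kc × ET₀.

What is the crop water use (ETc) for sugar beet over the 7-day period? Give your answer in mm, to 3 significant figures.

41.2 mm

ET₀ = 0.28 × (0.46 × 21.7 + 8.13) = 0.28 × 18.112 = 5.0714 mm/d
ETc = Kc × ET₀ = 1.16 × 5.0714 = 5.8828 mm/d
Over 7 days: 5.8828 × 7 = 41.180 mm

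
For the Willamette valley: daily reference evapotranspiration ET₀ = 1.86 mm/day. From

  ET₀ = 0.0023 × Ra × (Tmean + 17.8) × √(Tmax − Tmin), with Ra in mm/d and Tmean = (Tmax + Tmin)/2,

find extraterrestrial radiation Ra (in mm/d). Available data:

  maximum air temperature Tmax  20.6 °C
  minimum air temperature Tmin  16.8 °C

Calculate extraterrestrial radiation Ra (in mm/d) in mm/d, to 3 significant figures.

11.4 mm/d

Tmean = 18.70 °C; √ΔT = 1.9494
Ra = ET₀ / [0.0023 × (Tmean+17.8) × √ΔT] = 1.86 / (0.0023 × 36.50 × 1.9494) = 11.366 mm/d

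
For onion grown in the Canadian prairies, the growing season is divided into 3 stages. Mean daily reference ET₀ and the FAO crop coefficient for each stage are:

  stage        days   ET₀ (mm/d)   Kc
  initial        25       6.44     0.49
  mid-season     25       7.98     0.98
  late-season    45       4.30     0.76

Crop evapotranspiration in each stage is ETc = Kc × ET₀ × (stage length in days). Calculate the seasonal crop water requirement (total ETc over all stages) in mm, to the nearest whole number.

421 mm

initial: 0.49 × 6.44 × 25 = 78.89 mm
mid-season: 0.98 × 7.98 × 25 = 195.51 mm
late-season: 0.76 × 4.30 × 45 = 147.06 mm
Seasonal total = 421.46 mm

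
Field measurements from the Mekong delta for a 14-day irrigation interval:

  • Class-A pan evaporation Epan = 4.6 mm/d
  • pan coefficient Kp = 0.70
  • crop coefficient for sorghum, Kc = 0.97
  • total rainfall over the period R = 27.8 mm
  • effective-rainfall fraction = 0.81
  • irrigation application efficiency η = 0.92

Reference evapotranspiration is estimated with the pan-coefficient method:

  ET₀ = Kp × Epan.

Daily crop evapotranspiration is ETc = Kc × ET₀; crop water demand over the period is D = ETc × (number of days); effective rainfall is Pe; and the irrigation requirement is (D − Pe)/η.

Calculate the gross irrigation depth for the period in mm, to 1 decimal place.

ET₀ = 0.70 × 4.6 = 3.2200 mm/d
ETc = Kc × ET₀ = 0.97 × 3.2200 = 3.1234 mm/d
Crop demand D = ETc × 14 d = 3.1234 × 14 = 43.728 mm
Pe = 0.81 × 27.8 = 22.518 mm
D − Pe = 43.728 − 22.518 = 21.210 mm
Gross irrigation = 21.210 / 0.92 = 23.054 mm

23.1 mm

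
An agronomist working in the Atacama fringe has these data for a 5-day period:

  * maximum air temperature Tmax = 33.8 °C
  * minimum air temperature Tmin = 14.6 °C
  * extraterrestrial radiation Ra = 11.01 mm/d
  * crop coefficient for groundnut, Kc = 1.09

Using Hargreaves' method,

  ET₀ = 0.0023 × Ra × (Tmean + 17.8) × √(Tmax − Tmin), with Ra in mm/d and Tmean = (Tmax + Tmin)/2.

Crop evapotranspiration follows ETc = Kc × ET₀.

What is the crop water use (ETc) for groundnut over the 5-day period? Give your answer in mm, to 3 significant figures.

25.4 mm

Tmean = (33.8 + 14.6)/2 = 24.20 °C
ET₀ = 0.0023 × 11.01 × (24.20 + 17.8) × √19.2 = 0.0023 × 11.01 × 42.00 × 4.3818 = 4.6603 mm/d
ETc = Kc × ET₀ = 1.09 × 4.6603 = 5.0797 mm/d
Over 5 days: 5.0797 × 5 = 25.399 mm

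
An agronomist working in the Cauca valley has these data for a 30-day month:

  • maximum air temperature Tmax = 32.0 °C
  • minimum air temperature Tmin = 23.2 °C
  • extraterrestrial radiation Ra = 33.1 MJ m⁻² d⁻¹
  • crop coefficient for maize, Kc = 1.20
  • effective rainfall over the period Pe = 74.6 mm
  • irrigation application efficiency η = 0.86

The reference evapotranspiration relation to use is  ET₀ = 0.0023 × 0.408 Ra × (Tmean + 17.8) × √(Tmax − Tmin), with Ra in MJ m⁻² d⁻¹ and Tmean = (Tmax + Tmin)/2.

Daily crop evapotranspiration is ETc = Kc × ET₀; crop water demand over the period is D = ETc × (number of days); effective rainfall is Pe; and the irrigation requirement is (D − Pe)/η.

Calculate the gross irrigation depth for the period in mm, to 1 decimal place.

88.4 mm

Tmean = (32.0 + 23.2)/2 = 27.60 °C
0.408 Ra = 0.408 × 33.1 = 13.5048 mm/d equivalent
ET₀ = 0.0023 × 13.5048 × (27.60 + 17.8) × √8.8 = 0.0023 × 13.5048 × 45.40 × 2.9665 = 4.1833 mm/d
ETc = Kc × ET₀ = 1.20 × 4.1833 = 5.0200 mm/d
Crop demand D = ETc × 30 d = 5.0200 × 30 = 150.600 mm
D − Pe = 150.600 − 74.6 = 76.000 mm
Gross irrigation = 76.000 / 0.86 = 88.372 mm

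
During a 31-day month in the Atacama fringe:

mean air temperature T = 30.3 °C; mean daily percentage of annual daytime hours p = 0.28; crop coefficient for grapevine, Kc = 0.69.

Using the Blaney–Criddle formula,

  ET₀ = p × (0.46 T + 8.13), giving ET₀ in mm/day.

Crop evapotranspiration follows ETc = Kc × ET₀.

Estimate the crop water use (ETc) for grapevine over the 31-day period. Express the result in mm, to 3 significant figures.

ET₀ = 0.28 × (0.46 × 30.3 + 8.13) = 0.28 × 22.068 = 6.1790 mm/d
ETc = Kc × ET₀ = 0.69 × 6.1790 = 4.2635 mm/d
Over 31 days: 4.2635 × 31 = 132.169 mm

132 mm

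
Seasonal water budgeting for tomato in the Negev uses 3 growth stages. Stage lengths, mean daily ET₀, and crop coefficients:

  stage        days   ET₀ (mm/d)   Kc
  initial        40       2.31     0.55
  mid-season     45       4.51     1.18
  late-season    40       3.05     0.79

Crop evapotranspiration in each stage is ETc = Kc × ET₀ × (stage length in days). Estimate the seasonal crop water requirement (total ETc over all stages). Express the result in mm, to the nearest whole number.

387 mm

initial: 0.55 × 2.31 × 40 = 50.82 mm
mid-season: 1.18 × 4.51 × 45 = 239.48 mm
late-season: 0.79 × 3.05 × 40 = 96.38 mm
Seasonal total = 386.68 mm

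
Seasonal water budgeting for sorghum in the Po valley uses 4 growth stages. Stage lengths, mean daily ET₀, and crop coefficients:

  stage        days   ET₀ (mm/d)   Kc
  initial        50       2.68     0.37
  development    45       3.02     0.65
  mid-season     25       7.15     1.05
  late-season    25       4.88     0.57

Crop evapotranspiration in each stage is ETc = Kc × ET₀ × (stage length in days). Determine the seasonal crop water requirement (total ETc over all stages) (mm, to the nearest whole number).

395 mm

initial: 0.37 × 2.68 × 50 = 49.58 mm
development: 0.65 × 3.02 × 45 = 88.34 mm
mid-season: 1.05 × 7.15 × 25 = 187.69 mm
late-season: 0.57 × 4.88 × 25 = 69.54 mm
Seasonal total = 395.15 mm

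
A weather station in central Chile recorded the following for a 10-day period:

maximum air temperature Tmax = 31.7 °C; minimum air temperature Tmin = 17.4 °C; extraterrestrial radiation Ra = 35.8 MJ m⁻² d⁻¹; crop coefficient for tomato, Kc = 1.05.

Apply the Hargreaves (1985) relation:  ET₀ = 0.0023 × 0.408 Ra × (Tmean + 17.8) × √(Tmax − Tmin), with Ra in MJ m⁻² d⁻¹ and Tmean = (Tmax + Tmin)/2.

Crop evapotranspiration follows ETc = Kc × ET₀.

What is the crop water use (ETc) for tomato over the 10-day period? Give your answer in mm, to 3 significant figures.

Tmean = (31.7 + 17.4)/2 = 24.55 °C
0.408 Ra = 0.408 × 35.8 = 14.6064 mm/d equivalent
ET₀ = 0.0023 × 14.6064 × (24.55 + 17.8) × √14.3 = 0.0023 × 14.6064 × 42.35 × 3.7815 = 5.3801 mm/d
ETc = Kc × ET₀ = 1.05 × 5.3801 = 5.6491 mm/d
Over 10 days: 5.6491 × 10 = 56.491 mm

56.5 mm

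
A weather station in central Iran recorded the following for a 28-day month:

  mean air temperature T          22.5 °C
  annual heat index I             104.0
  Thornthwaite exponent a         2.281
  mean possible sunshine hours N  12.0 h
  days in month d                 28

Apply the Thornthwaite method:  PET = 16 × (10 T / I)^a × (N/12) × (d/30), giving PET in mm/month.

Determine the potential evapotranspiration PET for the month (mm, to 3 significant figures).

86.8 mm

10T/I = 10 × 22.5 / 104.0 = 2.1635
(10T/I)^a = 2.1635^2.281 = 5.8142
Uncorrected PET = 16 × 5.8142 = 93.027 mm
Correction = (N/12)(d/30) = (12.0/12)(28/30) = 0.9333
PET = 93.027 × 0.9333 = 86.822 mm/month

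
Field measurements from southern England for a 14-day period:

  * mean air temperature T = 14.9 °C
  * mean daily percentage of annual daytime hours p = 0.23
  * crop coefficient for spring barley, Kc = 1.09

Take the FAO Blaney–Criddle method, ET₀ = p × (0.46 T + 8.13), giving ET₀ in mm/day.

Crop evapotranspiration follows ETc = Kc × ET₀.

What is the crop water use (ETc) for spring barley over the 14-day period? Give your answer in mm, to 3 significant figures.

52.6 mm

ET₀ = 0.23 × (0.46 × 14.9 + 8.13) = 0.23 × 14.984 = 3.4463 mm/d
ETc = Kc × ET₀ = 1.09 × 3.4463 = 3.7565 mm/d
Over 14 days: 3.7565 × 14 = 52.591 mm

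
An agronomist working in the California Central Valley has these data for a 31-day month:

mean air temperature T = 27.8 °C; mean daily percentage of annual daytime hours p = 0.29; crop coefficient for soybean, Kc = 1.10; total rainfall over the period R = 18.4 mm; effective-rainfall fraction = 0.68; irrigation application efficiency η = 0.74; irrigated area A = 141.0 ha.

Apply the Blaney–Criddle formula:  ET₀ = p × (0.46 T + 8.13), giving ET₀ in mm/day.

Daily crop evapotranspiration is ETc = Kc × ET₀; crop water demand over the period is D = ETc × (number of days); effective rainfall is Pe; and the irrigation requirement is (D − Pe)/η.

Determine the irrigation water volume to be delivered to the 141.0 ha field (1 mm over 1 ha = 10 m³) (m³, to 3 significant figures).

370000 m³

ET₀ = 0.29 × (0.46 × 27.8 + 8.13) = 0.29 × 20.918 = 6.0662 mm/d
ETc = Kc × ET₀ = 1.10 × 6.0662 = 6.6728 mm/d
Crop demand D = ETc × 31 d = 6.6728 × 31 = 206.857 mm
Pe = 0.68 × 18.4 = 12.512 mm
D − Pe = 206.857 − 12.512 = 194.345 mm
Gross irrigation = 194.345 / 0.74 = 262.628 mm
Volume = 262.628 mm × 141.0 ha × 10 = 370305.5 m³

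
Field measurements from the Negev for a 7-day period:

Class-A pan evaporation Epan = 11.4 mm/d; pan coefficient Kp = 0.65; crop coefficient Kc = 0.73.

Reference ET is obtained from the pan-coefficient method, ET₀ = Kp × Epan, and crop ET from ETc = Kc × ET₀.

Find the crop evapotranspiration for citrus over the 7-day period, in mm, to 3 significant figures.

37.9 mm

ET₀ = 0.65 × 11.4 = 7.4100 mm/d
ETc = Kc × ET₀ = 0.73 × 7.4100 = 5.4093 mm/d
Over 7 days: 5.4093 × 7 = 37.865 mm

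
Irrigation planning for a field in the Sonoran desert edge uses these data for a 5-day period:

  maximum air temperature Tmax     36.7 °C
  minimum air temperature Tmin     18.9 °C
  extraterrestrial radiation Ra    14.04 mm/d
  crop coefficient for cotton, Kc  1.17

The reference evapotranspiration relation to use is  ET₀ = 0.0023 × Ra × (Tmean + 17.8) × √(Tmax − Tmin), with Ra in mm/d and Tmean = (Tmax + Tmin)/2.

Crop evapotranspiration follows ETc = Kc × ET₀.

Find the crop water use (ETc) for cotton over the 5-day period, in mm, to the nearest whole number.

36 mm

Tmean = (36.7 + 18.9)/2 = 27.80 °C
ET₀ = 0.0023 × 14.04 × (27.80 + 17.8) × √17.8 = 0.0023 × 14.04 × 45.60 × 4.2190 = 6.2125 mm/d
ETc = Kc × ET₀ = 1.17 × 6.2125 = 7.2686 mm/d
Over 5 days: 7.2686 × 5 = 36.343 mm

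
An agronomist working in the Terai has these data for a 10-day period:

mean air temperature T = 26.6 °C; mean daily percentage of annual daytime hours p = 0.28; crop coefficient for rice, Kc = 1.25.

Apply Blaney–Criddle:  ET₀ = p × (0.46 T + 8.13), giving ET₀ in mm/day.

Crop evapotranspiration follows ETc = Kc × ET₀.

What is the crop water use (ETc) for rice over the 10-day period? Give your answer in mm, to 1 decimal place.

ET₀ = 0.28 × (0.46 × 26.6 + 8.13) = 0.28 × 20.366 = 5.7025 mm/d
ETc = Kc × ET₀ = 1.25 × 5.7025 = 7.1281 mm/d
Over 10 days: 7.1281 × 10 = 71.281 mm

71.3 mm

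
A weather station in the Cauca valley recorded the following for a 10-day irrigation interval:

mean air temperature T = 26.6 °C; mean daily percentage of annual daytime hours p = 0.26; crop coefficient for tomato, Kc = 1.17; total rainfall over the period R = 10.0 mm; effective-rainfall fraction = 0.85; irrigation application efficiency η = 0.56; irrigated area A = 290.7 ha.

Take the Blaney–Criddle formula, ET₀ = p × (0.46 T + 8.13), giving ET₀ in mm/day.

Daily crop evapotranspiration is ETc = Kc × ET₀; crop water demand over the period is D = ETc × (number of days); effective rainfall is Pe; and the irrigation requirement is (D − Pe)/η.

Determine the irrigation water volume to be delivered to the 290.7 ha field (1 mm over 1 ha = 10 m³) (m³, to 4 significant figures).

ET₀ = 0.26 × (0.46 × 26.6 + 8.13) = 0.26 × 20.366 = 5.2952 mm/d
ETc = Kc × ET₀ = 1.17 × 5.2952 = 6.1954 mm/d
Crop demand D = ETc × 10 d = 6.1954 × 10 = 61.954 mm
Pe = 0.85 × 10.0 = 8.500 mm
D − Pe = 61.954 − 8.500 = 53.454 mm
Gross irrigation = 53.454 / 0.56 = 95.454 mm
Volume = 95.454 mm × 290.7 ha × 10 = 277484.8 m³

277500 m³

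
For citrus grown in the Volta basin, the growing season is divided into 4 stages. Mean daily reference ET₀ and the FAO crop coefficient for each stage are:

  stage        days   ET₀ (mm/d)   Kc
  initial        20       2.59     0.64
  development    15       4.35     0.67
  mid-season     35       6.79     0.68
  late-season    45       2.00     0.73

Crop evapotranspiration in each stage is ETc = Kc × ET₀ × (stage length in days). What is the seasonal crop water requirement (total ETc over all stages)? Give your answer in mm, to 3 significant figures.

initial: 0.64 × 2.59 × 20 = 33.15 mm
development: 0.67 × 4.35 × 15 = 43.72 mm
mid-season: 0.68 × 6.79 × 35 = 161.60 mm
late-season: 0.73 × 2.00 × 45 = 65.70 mm
Seasonal total = 304.17 mm

304 mm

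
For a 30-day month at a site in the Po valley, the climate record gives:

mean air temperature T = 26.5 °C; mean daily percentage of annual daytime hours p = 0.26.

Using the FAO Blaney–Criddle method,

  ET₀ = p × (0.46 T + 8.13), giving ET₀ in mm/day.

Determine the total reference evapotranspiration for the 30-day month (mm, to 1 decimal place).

158.5 mm

ET₀ = 0.26 × (0.46 × 26.5 + 8.13) = 0.26 × 20.320 = 5.2832 mm/d
Monthly total = 5.2832 × 30 = 158.496 mm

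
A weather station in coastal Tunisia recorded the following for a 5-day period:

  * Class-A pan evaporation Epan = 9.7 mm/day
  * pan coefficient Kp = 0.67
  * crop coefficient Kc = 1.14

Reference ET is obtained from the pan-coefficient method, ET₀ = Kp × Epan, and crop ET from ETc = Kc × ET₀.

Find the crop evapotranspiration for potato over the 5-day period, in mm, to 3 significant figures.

ET₀ = 0.67 × 9.7 = 6.4990 mm/d
ETc = Kc × ET₀ = 1.14 × 6.4990 = 7.4089 mm/d
Over 5 days: 7.4089 × 5 = 37.045 mm

37.0 mm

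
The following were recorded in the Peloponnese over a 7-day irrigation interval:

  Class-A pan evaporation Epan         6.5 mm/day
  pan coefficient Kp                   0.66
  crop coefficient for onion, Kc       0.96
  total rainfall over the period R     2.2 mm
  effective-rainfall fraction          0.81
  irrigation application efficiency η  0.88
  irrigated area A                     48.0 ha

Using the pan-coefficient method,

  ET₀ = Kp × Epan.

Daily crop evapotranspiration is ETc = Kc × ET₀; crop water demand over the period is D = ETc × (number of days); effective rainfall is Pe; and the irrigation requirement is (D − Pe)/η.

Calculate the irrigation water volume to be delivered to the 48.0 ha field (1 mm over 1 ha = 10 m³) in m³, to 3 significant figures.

ET₀ = 0.66 × 6.5 = 4.2900 mm/d
ETc = Kc × ET₀ = 0.96 × 4.2900 = 4.1184 mm/d
Crop demand D = ETc × 7 d = 4.1184 × 7 = 28.829 mm
Pe = 0.81 × 2.2 = 1.782 mm
D − Pe = 28.829 − 1.782 = 27.047 mm
Gross irrigation = 27.047 / 0.88 = 30.735 mm
Volume = 30.735 mm × 48.0 ha × 10 = 14752.8 m³

14800 m³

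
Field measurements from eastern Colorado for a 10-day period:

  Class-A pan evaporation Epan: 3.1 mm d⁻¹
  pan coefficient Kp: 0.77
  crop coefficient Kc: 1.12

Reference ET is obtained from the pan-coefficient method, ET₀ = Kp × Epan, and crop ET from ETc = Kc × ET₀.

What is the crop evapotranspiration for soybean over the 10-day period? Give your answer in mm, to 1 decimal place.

26.7 mm

ET₀ = 0.77 × 3.1 = 2.3870 mm/d
ETc = Kc × ET₀ = 1.12 × 2.3870 = 2.6734 mm/d
Over 10 days: 2.6734 × 10 = 26.734 mm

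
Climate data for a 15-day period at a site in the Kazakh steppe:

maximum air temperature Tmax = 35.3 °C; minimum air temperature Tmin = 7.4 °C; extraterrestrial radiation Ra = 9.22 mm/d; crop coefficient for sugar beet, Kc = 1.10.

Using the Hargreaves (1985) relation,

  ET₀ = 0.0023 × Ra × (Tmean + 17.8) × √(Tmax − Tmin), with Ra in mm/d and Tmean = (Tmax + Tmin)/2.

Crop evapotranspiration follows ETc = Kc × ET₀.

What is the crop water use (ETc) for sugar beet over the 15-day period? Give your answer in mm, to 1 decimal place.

72.4 mm

Tmean = (35.3 + 7.4)/2 = 21.35 °C
ET₀ = 0.0023 × 9.22 × (21.35 + 17.8) × √27.9 = 0.0023 × 9.22 × 39.15 × 5.2820 = 4.3852 mm/d
ETc = Kc × ET₀ = 1.10 × 4.3852 = 4.8237 mm/d
Over 15 days: 4.8237 × 15 = 72.356 mm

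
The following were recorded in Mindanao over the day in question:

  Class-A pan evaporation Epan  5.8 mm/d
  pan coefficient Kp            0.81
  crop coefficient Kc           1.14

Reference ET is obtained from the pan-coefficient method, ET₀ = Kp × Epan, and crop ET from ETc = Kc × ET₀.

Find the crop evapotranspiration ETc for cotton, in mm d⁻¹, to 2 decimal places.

5.36 mm d⁻¹

ET₀ = 0.81 × 5.8 = 4.6980 mm/d
ETc = Kc × ET₀ = 1.14 × 4.6980 = 5.3557 mm/d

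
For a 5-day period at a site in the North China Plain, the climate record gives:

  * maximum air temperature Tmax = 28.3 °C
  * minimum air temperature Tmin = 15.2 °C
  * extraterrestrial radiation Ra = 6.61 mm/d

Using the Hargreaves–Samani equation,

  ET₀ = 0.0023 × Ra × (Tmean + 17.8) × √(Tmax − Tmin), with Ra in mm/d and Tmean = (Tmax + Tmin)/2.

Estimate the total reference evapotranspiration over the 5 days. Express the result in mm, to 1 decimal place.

10.9 mm

Tmean = (28.3 + 15.2)/2 = 21.75 °C
ET₀ = 0.0023 × 6.61 × (21.75 + 17.8) × √13.1 = 0.0023 × 6.61 × 39.55 × 3.6194 = 2.1763 mm/d
Over 5 days: 2.1763 × 5 = 10.882 mm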